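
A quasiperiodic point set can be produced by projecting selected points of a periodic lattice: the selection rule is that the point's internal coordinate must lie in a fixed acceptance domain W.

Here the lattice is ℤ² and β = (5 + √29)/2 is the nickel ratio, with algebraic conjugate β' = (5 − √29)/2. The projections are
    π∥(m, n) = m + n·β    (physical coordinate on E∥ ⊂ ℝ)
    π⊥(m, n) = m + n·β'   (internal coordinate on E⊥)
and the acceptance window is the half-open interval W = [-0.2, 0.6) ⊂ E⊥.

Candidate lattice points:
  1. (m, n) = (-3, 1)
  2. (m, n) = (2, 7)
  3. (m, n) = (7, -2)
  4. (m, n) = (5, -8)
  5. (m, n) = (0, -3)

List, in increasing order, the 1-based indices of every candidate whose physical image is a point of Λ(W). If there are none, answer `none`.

5

Numerically β ≈ 5.1926 and β' = −1/β ≈ -0.1926.
#1 (-3,1): internal coord -3 + (1)·β' = -3.1926; -3.1926 ∉ [-0.2, 0.6) → out
#2 (2,7): internal coord 2 + (7)·β' = +0.6519; +0.6519 ∉ [-0.2, 0.6) → out
#3 (7,-2): internal coord 7 + (-2)·β' = +7.3852; +7.3852 ∉ [-0.2, 0.6) → out
#4 (5,-8): internal coord 5 + (-8)·β' = +6.5407; +6.5407 ∉ [-0.2, 0.6) → out
#5 (0,-3): internal coord 0 + (-3)·β' = +0.5777; +0.5777 ∈ [-0.2, 0.6) → IN Λ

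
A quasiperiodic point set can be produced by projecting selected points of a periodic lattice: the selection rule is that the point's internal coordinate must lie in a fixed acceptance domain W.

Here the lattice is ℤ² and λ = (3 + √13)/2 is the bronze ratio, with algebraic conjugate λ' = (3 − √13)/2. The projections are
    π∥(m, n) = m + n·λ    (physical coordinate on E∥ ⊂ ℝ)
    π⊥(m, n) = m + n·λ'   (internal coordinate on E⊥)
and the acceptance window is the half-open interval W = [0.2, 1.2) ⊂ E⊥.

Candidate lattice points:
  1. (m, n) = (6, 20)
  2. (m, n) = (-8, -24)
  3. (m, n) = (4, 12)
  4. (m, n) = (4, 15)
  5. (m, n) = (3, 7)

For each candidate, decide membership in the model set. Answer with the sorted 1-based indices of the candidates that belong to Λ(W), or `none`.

Compute λ' = (3−√13)/2 = -0.3028, so π⊥(m,n) = m -0.3028·n.
candidate 1: (m,n)=(6,20) → π∥ = 6+20·λ ≈ 72.0555, π⊥ = 6+20·λ' ≈ -0.0555 ∉ [0.2, 1.2) ⇒ out
candidate 2: (m,n)=(-8,-24) → π∥ = -8-24·λ ≈ -87.2666, π⊥ = -8-24·λ' ≈ -0.7334 ∉ [0.2, 1.2) ⇒ out
candidate 3: (m,n)=(4,12) → π∥ = 4+12·λ ≈ 43.6333, π⊥ = 4+12·λ' ≈ 0.3667 ∈ [0.2, 1.2) ⇒ IN Λ
candidate 4: (m,n)=(4,15) → π∥ = 4+15·λ ≈ 53.5416, π⊥ = 4+15·λ' ≈ -0.5416 ∉ [0.2, 1.2) ⇒ out
candidate 5: (m,n)=(3,7) → π∥ = 3+7·λ ≈ 26.1194, π⊥ = 3+7·λ' ≈ 0.8806 ∈ [0.2, 1.2) ⇒ IN Λ

3, 5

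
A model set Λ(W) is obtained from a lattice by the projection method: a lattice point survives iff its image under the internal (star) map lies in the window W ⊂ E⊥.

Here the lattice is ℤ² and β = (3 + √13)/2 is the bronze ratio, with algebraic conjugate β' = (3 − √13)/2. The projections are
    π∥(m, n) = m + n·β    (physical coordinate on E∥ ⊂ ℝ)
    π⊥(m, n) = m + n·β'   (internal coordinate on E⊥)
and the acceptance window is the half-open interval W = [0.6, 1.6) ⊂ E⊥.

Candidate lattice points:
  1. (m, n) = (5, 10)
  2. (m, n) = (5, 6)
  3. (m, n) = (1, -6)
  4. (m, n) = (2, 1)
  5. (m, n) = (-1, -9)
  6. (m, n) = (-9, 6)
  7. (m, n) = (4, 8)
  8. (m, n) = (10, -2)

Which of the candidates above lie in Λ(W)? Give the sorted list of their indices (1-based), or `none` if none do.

7

Numerically β ≈ 3.3028 and β' = −1/β ≈ -0.3028.
#1 (5,10): internal coord 5 + (10)·β' = +1.9722; +1.9722 ∉ [0.6, 1.6) → out
#2 (5,6): internal coord 5 + (6)·β' = +3.1833; +3.1833 ∉ [0.6, 1.6) → out
#3 (1,-6): internal coord 1 + (-6)·β' = +2.8167; +2.8167 ∉ [0.6, 1.6) → out
#4 (2,1): internal coord 2 + (1)·β' = +1.6972; +1.6972 ∉ [0.6, 1.6) → out
#5 (-1,-9): internal coord -1 + (-9)·β' = +1.7250; +1.7250 ∉ [0.6, 1.6) → out
#6 (-9,6): internal coord -9 + (6)·β' = -10.8167; -10.8167 ∉ [0.6, 1.6) → out
#7 (4,8): internal coord 4 + (8)·β' = +1.5778; +1.5778 ∈ [0.6, 1.6) → IN Λ
#8 (10,-2): internal coord 10 + (-2)·β' = +10.6056; +10.6056 ∉ [0.6, 1.6) → out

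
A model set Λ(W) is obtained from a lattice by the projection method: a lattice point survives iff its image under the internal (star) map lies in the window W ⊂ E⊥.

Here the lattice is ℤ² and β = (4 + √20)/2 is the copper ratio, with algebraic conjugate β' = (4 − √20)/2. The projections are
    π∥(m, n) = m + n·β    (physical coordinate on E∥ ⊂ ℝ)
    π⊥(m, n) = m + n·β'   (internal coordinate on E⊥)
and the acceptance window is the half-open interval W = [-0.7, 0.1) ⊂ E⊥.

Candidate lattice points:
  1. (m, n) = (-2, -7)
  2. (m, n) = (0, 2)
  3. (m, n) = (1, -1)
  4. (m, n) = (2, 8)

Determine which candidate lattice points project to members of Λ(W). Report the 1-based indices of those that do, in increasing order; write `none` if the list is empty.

Compute β' = (4−√20)/2 = -0.236068, so π⊥(m,n) = m -0.236068·n.
[1] lift (-2,-7): star map gives -0.347524; window check -0.7 ≤ -0.347524 < 0.1 is true → IN Λ
[2] lift (0,2): star map gives -0.472136; window check -0.7 ≤ -0.472136 < 0.1 is true → IN Λ
[3] lift (1,-1): star map gives 1.236068; window check -0.7 ≤ 1.236068 < 0.1 is false → out
[4] lift (2,8): star map gives 0.111456; window check -0.7 ≤ 0.111456 < 0.1 is false → out

1, 2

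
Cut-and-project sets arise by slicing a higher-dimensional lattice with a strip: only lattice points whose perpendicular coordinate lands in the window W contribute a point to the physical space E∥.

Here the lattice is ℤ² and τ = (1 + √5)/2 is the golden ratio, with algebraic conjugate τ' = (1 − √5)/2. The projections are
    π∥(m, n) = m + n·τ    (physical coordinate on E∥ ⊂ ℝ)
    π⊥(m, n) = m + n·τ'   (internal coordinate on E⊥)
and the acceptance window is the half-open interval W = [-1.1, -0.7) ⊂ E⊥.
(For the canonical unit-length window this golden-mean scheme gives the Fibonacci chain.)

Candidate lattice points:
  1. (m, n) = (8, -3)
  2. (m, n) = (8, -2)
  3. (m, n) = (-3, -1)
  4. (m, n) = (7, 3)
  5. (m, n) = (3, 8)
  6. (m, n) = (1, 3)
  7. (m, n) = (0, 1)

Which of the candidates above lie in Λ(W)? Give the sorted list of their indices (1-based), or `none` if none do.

6

Numerically τ ≈ 1.6180 and τ' = −1/τ ≈ -0.6180.
[1] lift (8,-3): star map gives 9.8541; window check -1.1 ≤ 9.8541 < -0.7 is false → out
[2] lift (8,-2): star map gives 9.2361; window check -1.1 ≤ 9.2361 < -0.7 is false → out
[3] lift (-3,-1): star map gives -2.3820; window check -1.1 ≤ -2.3820 < -0.7 is false → out
[4] lift (7,3): star map gives 5.1459; window check -1.1 ≤ 5.1459 < -0.7 is false → out
[5] lift (3,8): star map gives -1.9443; window check -1.1 ≤ -1.9443 < -0.7 is false → out
[6] lift (1,3): star map gives -0.8541; window check -1.1 ≤ -0.8541 < -0.7 is true → IN Λ
[7] lift (0,1): star map gives -0.6180; window check -1.1 ≤ -0.6180 < -0.7 is false → out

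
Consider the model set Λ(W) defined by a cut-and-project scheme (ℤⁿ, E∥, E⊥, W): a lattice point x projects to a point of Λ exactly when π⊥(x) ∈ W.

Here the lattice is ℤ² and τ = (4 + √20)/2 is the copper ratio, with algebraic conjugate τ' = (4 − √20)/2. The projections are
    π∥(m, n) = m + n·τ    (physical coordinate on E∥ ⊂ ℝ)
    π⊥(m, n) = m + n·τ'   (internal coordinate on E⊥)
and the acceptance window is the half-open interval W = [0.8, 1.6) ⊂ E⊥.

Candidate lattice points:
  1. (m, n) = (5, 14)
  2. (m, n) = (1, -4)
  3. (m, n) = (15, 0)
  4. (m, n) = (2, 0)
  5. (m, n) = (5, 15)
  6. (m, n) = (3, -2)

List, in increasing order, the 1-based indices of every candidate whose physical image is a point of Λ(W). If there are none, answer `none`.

5

Compute τ' = (4−√20)/2 = -0.2361, so π⊥(m,n) = m -0.2361·n.
candidate 1: (m,n)=(5,14) → π∥ = 5+14·τ ≈ 64.3050, π⊥ = 5+14·τ' ≈ 1.6950 ∉ [0.8, 1.6) ⇒ out
candidate 2: (m,n)=(1,-4) → π∥ = 1-4·τ ≈ -15.9443, π⊥ = 1-4·τ' ≈ 1.9443 ∉ [0.8, 1.6) ⇒ out
candidate 3: (m,n)=(15,0) → π∥ = 15+0·τ ≈ 15.0000, π⊥ = 15+0·τ' ≈ 15.0000 ∉ [0.8, 1.6) ⇒ out
candidate 4: (m,n)=(2,0) → π∥ = 2+0·τ ≈ 2.0000, π⊥ = 2+0·τ' ≈ 2.0000 ∉ [0.8, 1.6) ⇒ out
candidate 5: (m,n)=(5,15) → π∥ = 5+15·τ ≈ 68.5410, π⊥ = 5+15·τ' ≈ 1.4590 ∈ [0.8, 1.6) ⇒ IN Λ
candidate 6: (m,n)=(3,-2) → π∥ = 3-2·τ ≈ -5.4721, π⊥ = 3-2·τ' ≈ 3.4721 ∉ [0.8, 1.6) ⇒ out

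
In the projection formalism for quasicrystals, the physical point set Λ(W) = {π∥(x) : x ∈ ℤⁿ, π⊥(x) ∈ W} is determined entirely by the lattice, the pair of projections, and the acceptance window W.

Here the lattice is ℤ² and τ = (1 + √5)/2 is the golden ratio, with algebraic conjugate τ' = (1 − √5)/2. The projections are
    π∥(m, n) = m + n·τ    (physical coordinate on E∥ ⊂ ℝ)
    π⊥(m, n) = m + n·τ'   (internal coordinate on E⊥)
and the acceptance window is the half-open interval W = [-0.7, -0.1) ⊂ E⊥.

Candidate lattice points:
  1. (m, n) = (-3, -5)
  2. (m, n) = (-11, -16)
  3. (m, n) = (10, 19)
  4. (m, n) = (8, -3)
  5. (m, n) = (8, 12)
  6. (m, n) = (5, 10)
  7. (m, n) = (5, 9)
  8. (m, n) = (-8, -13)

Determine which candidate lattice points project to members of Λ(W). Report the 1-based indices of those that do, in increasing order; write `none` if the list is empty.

Compute τ' = (1−√5)/2 = -0.6180, so π⊥(m,n) = m -0.6180·n.
candidate 1: (m,n)=(-3,-5) → π∥ = -3-5·τ ≈ -11.0902, π⊥ = -3-5·τ' ≈ 0.0902 ∉ [-0.7, -0.1) ⇒ out
candidate 2: (m,n)=(-11,-16) → π∥ = -11-16·τ ≈ -36.8885, π⊥ = -11-16·τ' ≈ -1.1115 ∉ [-0.7, -0.1) ⇒ out
candidate 3: (m,n)=(10,19) → π∥ = 10+19·τ ≈ 40.7426, π⊥ = 10+19·τ' ≈ -1.7426 ∉ [-0.7, -0.1) ⇒ out
candidate 4: (m,n)=(8,-3) → π∥ = 8-3·τ ≈ 3.1459, π⊥ = 8-3·τ' ≈ 9.8541 ∉ [-0.7, -0.1) ⇒ out
candidate 5: (m,n)=(8,12) → π∥ = 8+12·τ ≈ 27.4164, π⊥ = 8+12·τ' ≈ 0.5836 ∉ [-0.7, -0.1) ⇒ out
candidate 6: (m,n)=(5,10) → π∥ = 5+10·τ ≈ 21.1803, π⊥ = 5+10·τ' ≈ -1.1803 ∉ [-0.7, -0.1) ⇒ out
candidate 7: (m,n)=(5,9) → π∥ = 5+9·τ ≈ 19.5623, π⊥ = 5+9·τ' ≈ -0.5623 ∈ [-0.7, -0.1) ⇒ IN Λ
candidate 8: (m,n)=(-8,-13) → π∥ = -8-13·τ ≈ -29.0344, π⊥ = -8-13·τ' ≈ 0.0344 ∉ [-0.7, -0.1) ⇒ out

7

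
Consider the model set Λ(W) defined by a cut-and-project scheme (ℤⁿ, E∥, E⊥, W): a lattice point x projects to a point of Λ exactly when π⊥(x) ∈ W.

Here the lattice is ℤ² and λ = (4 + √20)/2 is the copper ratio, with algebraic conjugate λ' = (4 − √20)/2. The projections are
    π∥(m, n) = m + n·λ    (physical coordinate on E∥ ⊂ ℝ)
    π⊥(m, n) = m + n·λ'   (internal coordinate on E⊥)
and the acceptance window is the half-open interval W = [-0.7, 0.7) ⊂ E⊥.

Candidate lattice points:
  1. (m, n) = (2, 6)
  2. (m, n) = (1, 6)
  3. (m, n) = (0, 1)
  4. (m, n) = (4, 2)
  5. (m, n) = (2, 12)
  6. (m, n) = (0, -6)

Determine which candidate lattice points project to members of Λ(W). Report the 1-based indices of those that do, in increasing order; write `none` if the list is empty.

1, 2, 3

Numerically λ ≈ 4.236068 and λ' = −1/λ ≈ -0.236068.
candidate 1: (m,n)=(2,6) → π∥ = 2+6·λ ≈ 27.416408, π⊥ = 2+6·λ' ≈ 0.583592 ∈ [-0.7, 0.7) ⇒ IN Λ
candidate 2: (m,n)=(1,6) → π∥ = 1+6·λ ≈ 26.416408, π⊥ = 1+6·λ' ≈ -0.416408 ∈ [-0.7, 0.7) ⇒ IN Λ
candidate 3: (m,n)=(0,1) → π∥ = 0+1·λ ≈ 4.236068, π⊥ = 0+1·λ' ≈ -0.236068 ∈ [-0.7, 0.7) ⇒ IN Λ
candidate 4: (m,n)=(4,2) → π∥ = 4+2·λ ≈ 12.472136, π⊥ = 4+2·λ' ≈ 3.527864 ∉ [-0.7, 0.7) ⇒ out
candidate 5: (m,n)=(2,12) → π∥ = 2+12·λ ≈ 52.832816, π⊥ = 2+12·λ' ≈ -0.832816 ∉ [-0.7, 0.7) ⇒ out
candidate 6: (m,n)=(0,-6) → π∥ = 0-6·λ ≈ -25.416408, π⊥ = 0-6·λ' ≈ 1.416408 ∉ [-0.7, 0.7) ⇒ out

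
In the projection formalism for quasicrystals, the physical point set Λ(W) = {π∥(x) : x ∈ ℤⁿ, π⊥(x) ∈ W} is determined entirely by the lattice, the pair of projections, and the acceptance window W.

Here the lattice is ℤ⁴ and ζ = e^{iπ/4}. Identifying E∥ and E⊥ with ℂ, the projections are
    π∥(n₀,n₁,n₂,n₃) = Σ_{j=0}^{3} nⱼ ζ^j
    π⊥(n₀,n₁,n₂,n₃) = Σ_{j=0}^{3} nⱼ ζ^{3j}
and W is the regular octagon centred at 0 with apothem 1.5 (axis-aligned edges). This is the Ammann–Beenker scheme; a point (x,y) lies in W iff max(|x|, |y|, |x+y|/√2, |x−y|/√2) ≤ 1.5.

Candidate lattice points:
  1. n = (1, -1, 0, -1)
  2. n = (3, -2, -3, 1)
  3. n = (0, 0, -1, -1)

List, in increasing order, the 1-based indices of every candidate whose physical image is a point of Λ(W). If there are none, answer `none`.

3

π⊥(n) = n₀ + n₁ζ³ + n₂ζ⁶ + n₃ζ⁹ where ζ = e^{iπ/4}.
#1 (1, -1, 0, -1): internal (1.0000, -1.4142); octagon support 1.7071 vs apothem 1.5 → ∉ W
#2 (3, -2, -3, 1): internal (5.1213, 2.2929); octagon support 5.2426 vs apothem 1.5 → ∉ W
#3 (0, 0, -1, -1): internal (-0.7071, 0.2929); octagon support 0.7071 vs apothem 1.5 → ∈ W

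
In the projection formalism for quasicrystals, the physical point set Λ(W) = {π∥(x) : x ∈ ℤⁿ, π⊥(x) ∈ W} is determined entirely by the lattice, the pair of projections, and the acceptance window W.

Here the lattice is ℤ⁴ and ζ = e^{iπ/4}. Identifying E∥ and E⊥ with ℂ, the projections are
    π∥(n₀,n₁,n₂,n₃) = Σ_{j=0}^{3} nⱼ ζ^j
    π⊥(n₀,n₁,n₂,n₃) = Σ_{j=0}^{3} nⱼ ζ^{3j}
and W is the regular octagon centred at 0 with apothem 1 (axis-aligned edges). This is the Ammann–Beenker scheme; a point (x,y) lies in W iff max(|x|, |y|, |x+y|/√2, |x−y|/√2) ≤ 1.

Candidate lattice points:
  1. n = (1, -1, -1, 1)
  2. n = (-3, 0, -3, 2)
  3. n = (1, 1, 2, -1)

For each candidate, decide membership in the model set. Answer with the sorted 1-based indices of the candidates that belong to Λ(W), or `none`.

none

With ζ = e^{iπ/4} the internal vectors are ζ^0,ζ^3,ζ^6,ζ^9.
#1 (1, -1, -1, 1): internal (2.41421, 1.00000); octagon support 2.41421 vs apothem 1 → ∉ W
#2 (-3, 0, -3, 2): internal (-1.58579, 4.41421); octagon support 4.41421 vs apothem 1 → ∉ W
#3 (1, 1, 2, -1): internal (-0.41421, -2.00000); octagon support 2.00000 vs apothem 1 → ∉ W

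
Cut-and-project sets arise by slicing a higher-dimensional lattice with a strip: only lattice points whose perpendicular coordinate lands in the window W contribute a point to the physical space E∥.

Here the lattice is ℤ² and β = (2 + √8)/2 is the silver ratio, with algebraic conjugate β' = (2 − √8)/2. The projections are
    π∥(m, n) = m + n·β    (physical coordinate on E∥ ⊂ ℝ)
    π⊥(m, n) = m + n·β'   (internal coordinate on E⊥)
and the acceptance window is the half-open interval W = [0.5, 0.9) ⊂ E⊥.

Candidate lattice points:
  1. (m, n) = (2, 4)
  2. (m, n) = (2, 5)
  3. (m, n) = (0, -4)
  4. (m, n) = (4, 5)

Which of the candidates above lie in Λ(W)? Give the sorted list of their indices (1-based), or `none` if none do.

none

Compute β' = (2−√8)/2 = -0.4142, so π⊥(m,n) = m -0.4142·n.
candidate 1: (m,n)=(2,4) → π∥ = 2+4·β ≈ 11.6569, π⊥ = 2+4·β' ≈ 0.3431 ∉ [0.5, 0.9) ⇒ out
candidate 2: (m,n)=(2,5) → π∥ = 2+5·β ≈ 14.0711, π⊥ = 2+5·β' ≈ -0.0711 ∉ [0.5, 0.9) ⇒ out
candidate 3: (m,n)=(0,-4) → π∥ = 0-4·β ≈ -9.6569, π⊥ = 0-4·β' ≈ 1.6569 ∉ [0.5, 0.9) ⇒ out
candidate 4: (m,n)=(4,5) → π∥ = 4+5·β ≈ 16.0711, π⊥ = 4+5·β' ≈ 1.9289 ∉ [0.5, 0.9) ⇒ out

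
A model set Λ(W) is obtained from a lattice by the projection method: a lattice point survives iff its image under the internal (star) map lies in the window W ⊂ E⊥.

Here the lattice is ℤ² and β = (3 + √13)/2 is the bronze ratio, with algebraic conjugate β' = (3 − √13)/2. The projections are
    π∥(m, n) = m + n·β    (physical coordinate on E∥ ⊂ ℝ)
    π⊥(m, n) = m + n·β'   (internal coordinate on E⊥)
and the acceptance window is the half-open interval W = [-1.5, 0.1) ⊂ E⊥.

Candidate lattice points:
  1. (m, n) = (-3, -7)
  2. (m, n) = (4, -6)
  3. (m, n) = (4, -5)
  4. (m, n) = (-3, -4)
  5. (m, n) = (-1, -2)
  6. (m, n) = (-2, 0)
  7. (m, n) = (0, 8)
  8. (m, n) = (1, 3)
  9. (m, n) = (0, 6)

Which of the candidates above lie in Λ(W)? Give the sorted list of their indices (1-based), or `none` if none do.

1, 5, 8

β' = (3−√13)/2 ≈ -0.30278.
[1] lift (-3,-7): star map gives -0.88057; window check -1.5 ≤ -0.88057 < 0.1 is true → IN Λ
[2] lift (4,-6): star map gives 5.81665; window check -1.5 ≤ 5.81665 < 0.1 is false → out
[3] lift (4,-5): star map gives 5.51388; window check -1.5 ≤ 5.51388 < 0.1 is false → out
[4] lift (-3,-4): star map gives -1.78890; window check -1.5 ≤ -1.78890 < 0.1 is false → out
[5] lift (-1,-2): star map gives -0.39445; window check -1.5 ≤ -0.39445 < 0.1 is true → IN Λ
[6] lift (-2,0): star map gives -2.00000; window check -1.5 ≤ -2.00000 < 0.1 is false → out
[7] lift (0,8): star map gives -2.42221; window check -1.5 ≤ -2.42221 < 0.1 is false → out
[8] lift (1,3): star map gives 0.09167; window check -1.5 ≤ 0.09167 < 0.1 is true → IN Λ
[9] lift (0,6): star map gives -1.81665; window check -1.5 ≤ -1.81665 < 0.1 is false → out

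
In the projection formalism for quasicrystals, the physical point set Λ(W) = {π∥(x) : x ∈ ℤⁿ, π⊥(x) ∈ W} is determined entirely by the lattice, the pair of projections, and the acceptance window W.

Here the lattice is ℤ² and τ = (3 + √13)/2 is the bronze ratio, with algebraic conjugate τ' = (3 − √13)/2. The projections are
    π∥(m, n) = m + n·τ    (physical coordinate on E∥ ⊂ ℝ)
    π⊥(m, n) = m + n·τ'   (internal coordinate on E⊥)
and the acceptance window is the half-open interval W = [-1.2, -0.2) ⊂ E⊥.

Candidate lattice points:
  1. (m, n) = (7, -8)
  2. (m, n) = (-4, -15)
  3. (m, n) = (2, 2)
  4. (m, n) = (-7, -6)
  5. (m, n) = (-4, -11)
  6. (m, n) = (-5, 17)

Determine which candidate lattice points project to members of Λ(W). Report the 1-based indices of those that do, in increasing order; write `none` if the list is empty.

Compute τ' = (3−√13)/2 = -0.30278, so π⊥(m,n) = m -0.30278·n.
candidate 1: (m,n)=(7,-8) → π∥ = 7-8·τ ≈ -19.42221, π⊥ = 7-8·τ' ≈ 9.42221 ∉ [-1.2, -0.2) ⇒ out
candidate 2: (m,n)=(-4,-15) → π∥ = -4-15·τ ≈ -53.54163, π⊥ = -4-15·τ' ≈ 0.54163 ∉ [-1.2, -0.2) ⇒ out
candidate 3: (m,n)=(2,2) → π∥ = 2+2·τ ≈ 8.60555, π⊥ = 2+2·τ' ≈ 1.39445 ∉ [-1.2, -0.2) ⇒ out
candidate 4: (m,n)=(-7,-6) → π∥ = -7-6·τ ≈ -26.81665, π⊥ = -7-6·τ' ≈ -5.18335 ∉ [-1.2, -0.2) ⇒ out
candidate 5: (m,n)=(-4,-11) → π∥ = -4-11·τ ≈ -40.33053, π⊥ = -4-11·τ' ≈ -0.66947 ∈ [-1.2, -0.2) ⇒ IN Λ
candidate 6: (m,n)=(-5,17) → π∥ = -5+17·τ ≈ 51.14719, π⊥ = -5+17·τ' ≈ -10.14719 ∉ [-1.2, -0.2) ⇒ out

5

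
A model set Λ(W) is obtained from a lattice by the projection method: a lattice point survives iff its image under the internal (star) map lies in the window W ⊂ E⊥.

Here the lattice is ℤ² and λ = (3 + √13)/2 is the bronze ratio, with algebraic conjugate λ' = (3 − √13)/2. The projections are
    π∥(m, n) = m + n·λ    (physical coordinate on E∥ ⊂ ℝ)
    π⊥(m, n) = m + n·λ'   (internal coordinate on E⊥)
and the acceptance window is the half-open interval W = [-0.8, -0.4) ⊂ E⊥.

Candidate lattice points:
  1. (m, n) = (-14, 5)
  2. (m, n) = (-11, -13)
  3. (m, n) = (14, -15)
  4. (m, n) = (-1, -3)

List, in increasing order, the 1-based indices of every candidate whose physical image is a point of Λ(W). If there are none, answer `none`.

none

Compute λ' = (3−√13)/2 = -0.30278, so π⊥(m,n) = m -0.30278·n.
candidate 1: (m,n)=(-14,5) → π∥ = -14+5·λ ≈ 2.51388, π⊥ = -14+5·λ' ≈ -15.51388 ∉ [-0.8, -0.4) ⇒ out
candidate 2: (m,n)=(-11,-13) → π∥ = -11-13·λ ≈ -53.93608, π⊥ = -11-13·λ' ≈ -7.06392 ∉ [-0.8, -0.4) ⇒ out
candidate 3: (m,n)=(14,-15) → π∥ = 14-15·λ ≈ -35.54163, π⊥ = 14-15·λ' ≈ 18.54163 ∉ [-0.8, -0.4) ⇒ out
candidate 4: (m,n)=(-1,-3) → π∥ = -1-3·λ ≈ -10.90833, π⊥ = -1-3·λ' ≈ -0.09167 ∉ [-0.8, -0.4) ⇒ out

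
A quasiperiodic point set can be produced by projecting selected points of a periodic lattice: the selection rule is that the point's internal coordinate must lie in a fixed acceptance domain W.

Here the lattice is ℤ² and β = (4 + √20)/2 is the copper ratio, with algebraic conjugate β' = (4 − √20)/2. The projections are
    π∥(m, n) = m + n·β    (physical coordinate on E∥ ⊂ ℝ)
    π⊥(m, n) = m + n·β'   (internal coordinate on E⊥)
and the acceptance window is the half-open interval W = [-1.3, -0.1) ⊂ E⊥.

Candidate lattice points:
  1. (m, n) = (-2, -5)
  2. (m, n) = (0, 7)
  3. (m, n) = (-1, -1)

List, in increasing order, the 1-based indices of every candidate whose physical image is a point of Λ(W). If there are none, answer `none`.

1, 3

β' = (4−√20)/2 ≈ -0.2361.
candidate 1: (m,n)=(-2,-5) → π∥ = -2-5·β ≈ -23.1803, π⊥ = -2-5·β' ≈ -0.8197 ∈ [-1.3, -0.1) ⇒ IN Λ
candidate 2: (m,n)=(0,7) → π∥ = 0+7·β ≈ 29.6525, π⊥ = 0+7·β' ≈ -1.6525 ∉ [-1.3, -0.1) ⇒ out
candidate 3: (m,n)=(-1,-1) → π∥ = -1-1·β ≈ -5.2361, π⊥ = -1-1·β' ≈ -0.7639 ∈ [-1.3, -0.1) ⇒ IN Λ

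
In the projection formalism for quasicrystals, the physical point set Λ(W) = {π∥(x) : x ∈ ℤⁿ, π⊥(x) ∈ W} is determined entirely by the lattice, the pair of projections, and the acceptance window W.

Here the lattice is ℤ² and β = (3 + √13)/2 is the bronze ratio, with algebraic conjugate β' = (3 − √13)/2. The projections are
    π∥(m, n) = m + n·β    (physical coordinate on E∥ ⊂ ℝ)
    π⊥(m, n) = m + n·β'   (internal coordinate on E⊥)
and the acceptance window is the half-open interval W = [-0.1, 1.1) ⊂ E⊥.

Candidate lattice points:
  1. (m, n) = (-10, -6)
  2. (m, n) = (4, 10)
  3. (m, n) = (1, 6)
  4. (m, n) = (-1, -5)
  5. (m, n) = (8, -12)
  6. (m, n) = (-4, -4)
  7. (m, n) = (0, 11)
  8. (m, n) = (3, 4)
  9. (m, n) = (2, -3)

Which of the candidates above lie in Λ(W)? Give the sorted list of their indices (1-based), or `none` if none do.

2, 4

β' = (3−√13)/2 ≈ -0.30278.
candidate 1: (m,n)=(-10,-6) → π∥ = -10-6·β ≈ -29.81665, π⊥ = -10-6·β' ≈ -8.18335 ∉ [-0.1, 1.1) ⇒ out
candidate 2: (m,n)=(4,10) → π∥ = 4+10·β ≈ 37.02776, π⊥ = 4+10·β' ≈ 0.97224 ∈ [-0.1, 1.1) ⇒ IN Λ
candidate 3: (m,n)=(1,6) → π∥ = 1+6·β ≈ 20.81665, π⊥ = 1+6·β' ≈ -0.81665 ∉ [-0.1, 1.1) ⇒ out
candidate 4: (m,n)=(-1,-5) → π∥ = -1-5·β ≈ -17.51388, π⊥ = -1-5·β' ≈ 0.51388 ∈ [-0.1, 1.1) ⇒ IN Λ
candidate 5: (m,n)=(8,-12) → π∥ = 8-12·β ≈ -31.63331, π⊥ = 8-12·β' ≈ 11.63331 ∉ [-0.1, 1.1) ⇒ out
candidate 6: (m,n)=(-4,-4) → π∥ = -4-4·β ≈ -17.21110, π⊥ = -4-4·β' ≈ -2.78890 ∉ [-0.1, 1.1) ⇒ out
candidate 7: (m,n)=(0,11) → π∥ = 0+11·β ≈ 36.33053, π⊥ = 0+11·β' ≈ -3.33053 ∉ [-0.1, 1.1) ⇒ out
candidate 8: (m,n)=(3,4) → π∥ = 3+4·β ≈ 16.21110, π⊥ = 3+4·β' ≈ 1.78890 ∉ [-0.1, 1.1) ⇒ out
candidate 9: (m,n)=(2,-3) → π∥ = 2-3·β ≈ -7.90833, π⊥ = 2-3·β' ≈ 2.90833 ∉ [-0.1, 1.1) ⇒ out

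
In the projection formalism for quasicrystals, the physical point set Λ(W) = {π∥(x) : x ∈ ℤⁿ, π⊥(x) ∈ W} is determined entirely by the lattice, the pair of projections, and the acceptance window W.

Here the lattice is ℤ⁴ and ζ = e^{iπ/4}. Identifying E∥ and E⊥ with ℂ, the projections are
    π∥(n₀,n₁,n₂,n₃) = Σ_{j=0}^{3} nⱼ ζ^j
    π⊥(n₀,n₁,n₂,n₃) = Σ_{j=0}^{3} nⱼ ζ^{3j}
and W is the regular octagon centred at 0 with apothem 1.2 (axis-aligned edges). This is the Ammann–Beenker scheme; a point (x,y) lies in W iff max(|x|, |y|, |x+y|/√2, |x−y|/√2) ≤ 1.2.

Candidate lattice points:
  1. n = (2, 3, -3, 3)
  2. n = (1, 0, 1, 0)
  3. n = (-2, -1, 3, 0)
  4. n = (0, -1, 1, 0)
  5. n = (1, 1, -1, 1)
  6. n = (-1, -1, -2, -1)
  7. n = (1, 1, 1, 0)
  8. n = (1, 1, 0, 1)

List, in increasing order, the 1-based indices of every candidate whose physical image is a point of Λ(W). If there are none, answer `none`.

Internal map: ζ^{3j} for j=0..3 gives (1,0), (−√2/2,√2/2), (0,−1), (√2/2,√2/2).
candidate 1: n = (2, 3, -3, 3) → π⊥ ≈ (+2.00000, +7.24264); max(|x|,|y|,|x±y|/√2) = 7.24264 > 1.2 ⇒ ∉ W
candidate 2: n = (1, 0, 1, 0) → π⊥ ≈ (+1.00000, -1.00000); max(|x|,|y|,|x±y|/√2) = 1.41421 > 1.2 ⇒ ∉ W
candidate 3: n = (-2, -1, 3, 0) → π⊥ ≈ (-1.29289, -3.70711); max(|x|,|y|,|x±y|/√2) = 3.70711 > 1.2 ⇒ ∉ W
candidate 4: n = (0, -1, 1, 0) → π⊥ ≈ (+0.70711, -1.70711); max(|x|,|y|,|x±y|/√2) = 1.70711 > 1.2 ⇒ ∉ W
candidate 5: n = (1, 1, -1, 1) → π⊥ ≈ (+1.00000, +2.41421); max(|x|,|y|,|x±y|/√2) = 2.41421 > 1.2 ⇒ ∉ W
candidate 6: n = (-1, -1, -2, -1) → π⊥ ≈ (-1.00000, +0.58579); max(|x|,|y|,|x±y|/√2) = 1.12132 ≤ 1.2 ⇒ ∈ W
candidate 7: n = (1, 1, 1, 0) → π⊥ ≈ (+0.29289, -0.29289); max(|x|,|y|,|x±y|/√2) = 0.41421 ≤ 1.2 ⇒ ∈ W
candidate 8: n = (1, 1, 0, 1) → π⊥ ≈ (+1.00000, +1.41421); max(|x|,|y|,|x±y|/√2) = 1.70711 > 1.2 ⇒ ∉ W

6, 7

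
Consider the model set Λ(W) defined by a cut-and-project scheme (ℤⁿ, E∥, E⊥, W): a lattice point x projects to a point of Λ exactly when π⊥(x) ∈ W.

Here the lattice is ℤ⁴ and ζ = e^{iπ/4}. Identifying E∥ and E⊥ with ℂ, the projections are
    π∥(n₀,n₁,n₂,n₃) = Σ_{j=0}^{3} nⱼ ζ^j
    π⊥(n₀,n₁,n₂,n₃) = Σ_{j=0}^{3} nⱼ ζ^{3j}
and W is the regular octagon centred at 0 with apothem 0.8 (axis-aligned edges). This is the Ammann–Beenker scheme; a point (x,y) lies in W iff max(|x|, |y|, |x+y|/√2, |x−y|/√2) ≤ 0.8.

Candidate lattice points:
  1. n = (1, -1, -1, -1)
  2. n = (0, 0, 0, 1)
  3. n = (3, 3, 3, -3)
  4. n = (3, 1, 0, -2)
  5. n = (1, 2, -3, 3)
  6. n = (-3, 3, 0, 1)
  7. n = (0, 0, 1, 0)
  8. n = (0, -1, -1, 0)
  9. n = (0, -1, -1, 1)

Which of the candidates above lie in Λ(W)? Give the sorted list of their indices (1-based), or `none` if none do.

Internal map: ζ^{3j} for j=0..3 gives (1,0), (−√2/2,√2/2), (0,−1), (√2/2,√2/2).
candidate 1: n = (1, -1, -1, -1) → π⊥ ≈ (+1.000000, -0.414214); max(|x|,|y|,|x±y|/√2) = 1.000000 > 0.8 ⇒ ∉ W
candidate 2: n = (0, 0, 0, 1) → π⊥ ≈ (+0.707107, +0.707107); max(|x|,|y|,|x±y|/√2) = 1.000000 > 0.8 ⇒ ∉ W
candidate 3: n = (3, 3, 3, -3) → π⊥ ≈ (-1.242641, -3.000000); max(|x|,|y|,|x±y|/√2) = 3.000000 > 0.8 ⇒ ∉ W
candidate 4: n = (3, 1, 0, -2) → π⊥ ≈ (+0.878680, -0.707107); max(|x|,|y|,|x±y|/√2) = 1.121320 > 0.8 ⇒ ∉ W
candidate 5: n = (1, 2, -3, 3) → π⊥ ≈ (+1.707107, +6.535534); max(|x|,|y|,|x±y|/√2) = 6.535534 > 0.8 ⇒ ∉ W
candidate 6: n = (-3, 3, 0, 1) → π⊥ ≈ (-4.414214, +2.828427); max(|x|,|y|,|x±y|/√2) = 5.121320 > 0.8 ⇒ ∉ W
candidate 7: n = (0, 0, 1, 0) → π⊥ ≈ (+0.000000, -1.000000); max(|x|,|y|,|x±y|/√2) = 1.000000 > 0.8 ⇒ ∉ W
candidate 8: n = (0, -1, -1, 0) → π⊥ ≈ (+0.707107, +0.292893); max(|x|,|y|,|x±y|/√2) = 0.707107 ≤ 0.8 ⇒ ∈ W
candidate 9: n = (0, -1, -1, 1) → π⊥ ≈ (+1.414214, +1.000000); max(|x|,|y|,|x±y|/√2) = 1.707107 > 0.8 ⇒ ∉ W

8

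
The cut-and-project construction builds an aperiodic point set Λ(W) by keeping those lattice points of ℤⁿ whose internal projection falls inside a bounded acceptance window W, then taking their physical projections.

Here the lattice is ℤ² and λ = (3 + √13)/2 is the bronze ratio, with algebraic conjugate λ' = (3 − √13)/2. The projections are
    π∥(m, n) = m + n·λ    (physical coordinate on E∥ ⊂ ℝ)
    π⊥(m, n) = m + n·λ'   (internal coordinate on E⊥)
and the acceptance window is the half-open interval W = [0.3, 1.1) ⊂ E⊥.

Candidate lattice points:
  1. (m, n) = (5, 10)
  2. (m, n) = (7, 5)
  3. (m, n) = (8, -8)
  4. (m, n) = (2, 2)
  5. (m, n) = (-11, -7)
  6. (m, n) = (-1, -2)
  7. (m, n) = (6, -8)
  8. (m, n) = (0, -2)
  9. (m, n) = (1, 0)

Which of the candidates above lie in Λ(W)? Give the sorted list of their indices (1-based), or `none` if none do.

8, 9

λ' = (3−√13)/2 ≈ -0.3028.
candidate 1: (m,n)=(5,10) → π∥ = 5+10·λ ≈ 38.0278, π⊥ = 5+10·λ' ≈ 1.9722 ∉ [0.3, 1.1) ⇒ out
candidate 2: (m,n)=(7,5) → π∥ = 7+5·λ ≈ 23.5139, π⊥ = 7+5·λ' ≈ 5.4861 ∉ [0.3, 1.1) ⇒ out
candidate 3: (m,n)=(8,-8) → π∥ = 8-8·λ ≈ -18.4222, π⊥ = 8-8·λ' ≈ 10.4222 ∉ [0.3, 1.1) ⇒ out
candidate 4: (m,n)=(2,2) → π∥ = 2+2·λ ≈ 8.6056, π⊥ = 2+2·λ' ≈ 1.3944 ∉ [0.3, 1.1) ⇒ out
candidate 5: (m,n)=(-11,-7) → π∥ = -11-7·λ ≈ -34.1194, π⊥ = -11-7·λ' ≈ -8.8806 ∉ [0.3, 1.1) ⇒ out
candidate 6: (m,n)=(-1,-2) → π∥ = -1-2·λ ≈ -7.6056, π⊥ = -1-2·λ' ≈ -0.3944 ∉ [0.3, 1.1) ⇒ out
candidate 7: (m,n)=(6,-8) → π∥ = 6-8·λ ≈ -20.4222, π⊥ = 6-8·λ' ≈ 8.4222 ∉ [0.3, 1.1) ⇒ out
candidate 8: (m,n)=(0,-2) → π∥ = 0-2·λ ≈ -6.6056, π⊥ = 0-2·λ' ≈ 0.6056 ∈ [0.3, 1.1) ⇒ IN Λ
candidate 9: (m,n)=(1,0) → π∥ = 1+0·λ ≈ 1.0000, π⊥ = 1+0·λ' ≈ 1.0000 ∈ [0.3, 1.1) ⇒ IN Λ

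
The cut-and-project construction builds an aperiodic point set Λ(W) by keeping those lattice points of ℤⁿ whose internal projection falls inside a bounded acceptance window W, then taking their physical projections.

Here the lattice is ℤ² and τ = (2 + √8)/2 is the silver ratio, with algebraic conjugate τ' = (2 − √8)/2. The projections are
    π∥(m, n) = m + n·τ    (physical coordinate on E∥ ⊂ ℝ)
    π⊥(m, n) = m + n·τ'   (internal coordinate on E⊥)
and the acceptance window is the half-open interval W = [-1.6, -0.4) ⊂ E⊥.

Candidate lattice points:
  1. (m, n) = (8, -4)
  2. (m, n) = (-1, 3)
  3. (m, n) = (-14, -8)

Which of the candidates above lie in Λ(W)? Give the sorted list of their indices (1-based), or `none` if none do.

τ' = (2−√8)/2 ≈ -0.41421.
[1] lift (8,-4): star map gives 9.65685; window check -1.6 ≤ 9.65685 < -0.4 is false → out
[2] lift (-1,3): star map gives -2.24264; window check -1.6 ≤ -2.24264 < -0.4 is false → out
[3] lift (-14,-8): star map gives -10.68629; window check -1.6 ≤ -10.68629 < -0.4 is false → out

none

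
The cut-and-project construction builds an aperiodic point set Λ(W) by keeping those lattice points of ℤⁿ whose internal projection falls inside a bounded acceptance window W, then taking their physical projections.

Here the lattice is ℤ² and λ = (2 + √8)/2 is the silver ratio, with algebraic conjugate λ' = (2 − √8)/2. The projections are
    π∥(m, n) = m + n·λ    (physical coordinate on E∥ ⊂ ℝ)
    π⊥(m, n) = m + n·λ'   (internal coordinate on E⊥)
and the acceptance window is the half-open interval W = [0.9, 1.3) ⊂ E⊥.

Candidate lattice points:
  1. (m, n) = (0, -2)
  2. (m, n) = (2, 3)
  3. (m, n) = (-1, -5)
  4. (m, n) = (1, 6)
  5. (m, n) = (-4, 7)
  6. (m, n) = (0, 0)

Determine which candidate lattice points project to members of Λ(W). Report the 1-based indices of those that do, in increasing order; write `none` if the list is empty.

3

λ' = (2−√8)/2 ≈ -0.41421.
#1 (0,-2): internal coord 0 + (-2)·λ' = +0.82843; +0.82843 ∉ [0.9, 1.3) → out
#2 (2,3): internal coord 2 + (3)·λ' = +0.75736; +0.75736 ∉ [0.9, 1.3) → out
#3 (-1,-5): internal coord -1 + (-5)·λ' = +1.07107; +1.07107 ∈ [0.9, 1.3) → IN Λ
#4 (1,6): internal coord 1 + (6)·λ' = -1.48528; -1.48528 ∉ [0.9, 1.3) → out
#5 (-4,7): internal coord -4 + (7)·λ' = -6.89949; -6.89949 ∉ [0.9, 1.3) → out
#6 (0,0): internal coord 0 + (0)·λ' = +0.00000; +0.00000 ∉ [0.9, 1.3) → out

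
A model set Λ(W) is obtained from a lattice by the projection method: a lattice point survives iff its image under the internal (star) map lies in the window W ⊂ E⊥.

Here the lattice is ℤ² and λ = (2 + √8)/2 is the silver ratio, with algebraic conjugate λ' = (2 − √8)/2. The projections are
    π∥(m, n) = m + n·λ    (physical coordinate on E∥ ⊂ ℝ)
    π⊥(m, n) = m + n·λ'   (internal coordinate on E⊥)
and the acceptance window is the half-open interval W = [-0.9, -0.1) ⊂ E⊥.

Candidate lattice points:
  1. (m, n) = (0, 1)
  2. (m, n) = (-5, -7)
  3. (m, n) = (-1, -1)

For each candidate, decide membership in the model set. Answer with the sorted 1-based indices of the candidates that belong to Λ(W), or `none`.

1, 3

λ' = (2−√8)/2 ≈ -0.41421.
[1] lift (0,1): star map gives -0.41421; window check -0.9 ≤ -0.41421 < -0.1 is true → IN Λ
[2] lift (-5,-7): star map gives -2.10051; window check -0.9 ≤ -2.10051 < -0.1 is false → out
[3] lift (-1,-1): star map gives -0.58579; window check -0.9 ≤ -0.58579 < -0.1 is true → IN Λ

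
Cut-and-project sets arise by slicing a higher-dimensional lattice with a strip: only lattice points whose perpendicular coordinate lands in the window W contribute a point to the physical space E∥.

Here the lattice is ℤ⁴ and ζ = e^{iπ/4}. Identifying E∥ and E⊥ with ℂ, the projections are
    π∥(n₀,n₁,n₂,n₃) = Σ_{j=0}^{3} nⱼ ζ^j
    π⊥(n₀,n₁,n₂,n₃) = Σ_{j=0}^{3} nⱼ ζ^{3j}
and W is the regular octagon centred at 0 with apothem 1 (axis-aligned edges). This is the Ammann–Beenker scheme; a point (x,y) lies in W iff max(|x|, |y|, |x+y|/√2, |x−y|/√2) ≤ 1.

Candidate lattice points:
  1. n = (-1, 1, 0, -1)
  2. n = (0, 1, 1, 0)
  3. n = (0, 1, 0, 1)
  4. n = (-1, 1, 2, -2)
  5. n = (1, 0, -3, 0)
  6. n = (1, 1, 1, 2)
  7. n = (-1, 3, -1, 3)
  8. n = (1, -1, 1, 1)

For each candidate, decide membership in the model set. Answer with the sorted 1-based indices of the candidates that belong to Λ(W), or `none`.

With ζ = e^{iπ/4} the internal vectors are ζ^0,ζ^3,ζ^6,ζ^9.
#1 (-1, 1, 0, -1): internal (-2.414214, 0.000000); octagon support 2.414214 vs apothem 1 → ∉ W
#2 (0, 1, 1, 0): internal (-0.707107, -0.292893); octagon support 0.707107 vs apothem 1 → ∈ W
#3 (0, 1, 0, 1): internal (0.000000, 1.414214); octagon support 1.414214 vs apothem 1 → ∉ W
#4 (-1, 1, 2, -2): internal (-3.121320, -2.707107); octagon support 4.121320 vs apothem 1 → ∉ W
#5 (1, 0, -3, 0): internal (1.000000, 3.000000); octagon support 3.000000 vs apothem 1 → ∉ W
#6 (1, 1, 1, 2): internal (1.707107, 1.121320); octagon support 2.000000 vs apothem 1 → ∉ W
#7 (-1, 3, -1, 3): internal (-1.000000, 5.242641); octagon support 5.242641 vs apothem 1 → ∉ W
#8 (1, -1, 1, 1): internal (2.414214, -1.000000); octagon support 2.414214 vs apothem 1 → ∉ W

2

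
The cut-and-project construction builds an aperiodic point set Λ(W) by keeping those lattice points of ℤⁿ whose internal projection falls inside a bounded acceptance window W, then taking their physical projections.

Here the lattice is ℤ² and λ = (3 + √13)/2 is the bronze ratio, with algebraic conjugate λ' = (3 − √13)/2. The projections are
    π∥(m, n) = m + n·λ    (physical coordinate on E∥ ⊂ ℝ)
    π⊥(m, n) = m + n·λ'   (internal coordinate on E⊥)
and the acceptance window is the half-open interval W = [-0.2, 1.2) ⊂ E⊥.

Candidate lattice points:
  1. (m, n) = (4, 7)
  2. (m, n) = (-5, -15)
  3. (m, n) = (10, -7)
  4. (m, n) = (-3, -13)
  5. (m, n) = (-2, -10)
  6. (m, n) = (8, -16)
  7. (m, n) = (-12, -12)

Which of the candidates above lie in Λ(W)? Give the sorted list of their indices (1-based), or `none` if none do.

λ' = (3−√13)/2 ≈ -0.3028.
#1 (4,7): internal coord 4 + (7)·λ' = +1.8806; +1.8806 ∉ [-0.2, 1.2) → out
#2 (-5,-15): internal coord -5 + (-15)·λ' = -0.4584; -0.4584 ∉ [-0.2, 1.2) → out
#3 (10,-7): internal coord 10 + (-7)·λ' = +12.1194; +12.1194 ∉ [-0.2, 1.2) → out
#4 (-3,-13): internal coord -3 + (-13)·λ' = +0.9361; +0.9361 ∈ [-0.2, 1.2) → IN Λ
#5 (-2,-10): internal coord -2 + (-10)·λ' = +1.0278; +1.0278 ∈ [-0.2, 1.2) → IN Λ
#6 (8,-16): internal coord 8 + (-16)·λ' = +12.8444; +12.8444 ∉ [-0.2, 1.2) → out
#7 (-12,-12): internal coord -12 + (-12)·λ' = -8.3667; -8.3667 ∉ [-0.2, 1.2) → out

4, 5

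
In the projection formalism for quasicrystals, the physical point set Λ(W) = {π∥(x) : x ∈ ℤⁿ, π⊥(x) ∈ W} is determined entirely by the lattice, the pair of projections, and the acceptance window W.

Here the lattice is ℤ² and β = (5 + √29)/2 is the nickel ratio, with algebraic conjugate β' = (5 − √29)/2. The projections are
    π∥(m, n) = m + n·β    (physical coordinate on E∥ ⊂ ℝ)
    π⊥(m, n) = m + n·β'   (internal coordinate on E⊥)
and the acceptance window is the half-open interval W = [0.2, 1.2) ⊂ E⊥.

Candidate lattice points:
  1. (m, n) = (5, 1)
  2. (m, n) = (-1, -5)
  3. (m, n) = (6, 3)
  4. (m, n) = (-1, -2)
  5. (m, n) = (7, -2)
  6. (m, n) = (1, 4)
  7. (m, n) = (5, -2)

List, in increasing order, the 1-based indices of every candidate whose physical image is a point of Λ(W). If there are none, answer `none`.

β' = (5−√29)/2 ≈ -0.1926.
candidate 1: (m,n)=(5,1) → π∥ = 5+1·β ≈ 10.1926, π⊥ = 5+1·β' ≈ 4.8074 ∉ [0.2, 1.2) ⇒ out
candidate 2: (m,n)=(-1,-5) → π∥ = -1-5·β ≈ -26.9629, π⊥ = -1-5·β' ≈ -0.0371 ∉ [0.2, 1.2) ⇒ out
candidate 3: (m,n)=(6,3) → π∥ = 6+3·β ≈ 21.5777, π⊥ = 6+3·β' ≈ 5.4223 ∉ [0.2, 1.2) ⇒ out
candidate 4: (m,n)=(-1,-2) → π∥ = -1-2·β ≈ -11.3852, π⊥ = -1-2·β' ≈ -0.6148 ∉ [0.2, 1.2) ⇒ out
candidate 5: (m,n)=(7,-2) → π∥ = 7-2·β ≈ -3.3852, π⊥ = 7-2·β' ≈ 7.3852 ∉ [0.2, 1.2) ⇒ out
candidate 6: (m,n)=(1,4) → π∥ = 1+4·β ≈ 21.7703, π⊥ = 1+4·β' ≈ 0.2297 ∈ [0.2, 1.2) ⇒ IN Λ
candidate 7: (m,n)=(5,-2) → π∥ = 5-2·β ≈ -5.3852, π⊥ = 5-2·β' ≈ 5.3852 ∉ [0.2, 1.2) ⇒ out

6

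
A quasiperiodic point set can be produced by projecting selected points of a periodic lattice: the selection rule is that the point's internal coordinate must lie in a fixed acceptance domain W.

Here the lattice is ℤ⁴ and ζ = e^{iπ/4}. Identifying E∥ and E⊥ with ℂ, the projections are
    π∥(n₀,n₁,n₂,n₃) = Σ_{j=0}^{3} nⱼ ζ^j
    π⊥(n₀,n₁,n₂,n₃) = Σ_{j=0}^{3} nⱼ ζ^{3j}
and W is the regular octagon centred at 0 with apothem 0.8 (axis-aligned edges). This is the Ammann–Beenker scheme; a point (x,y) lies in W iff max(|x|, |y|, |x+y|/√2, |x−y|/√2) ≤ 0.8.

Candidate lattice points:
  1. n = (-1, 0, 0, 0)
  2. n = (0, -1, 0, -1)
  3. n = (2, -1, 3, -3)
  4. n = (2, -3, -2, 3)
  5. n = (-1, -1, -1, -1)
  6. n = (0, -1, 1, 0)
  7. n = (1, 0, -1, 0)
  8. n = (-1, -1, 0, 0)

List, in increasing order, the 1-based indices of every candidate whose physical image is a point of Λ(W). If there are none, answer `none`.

With ζ = e^{iπ/4} the internal vectors are ζ^0,ζ^3,ζ^6,ζ^9.
#1 (-1, 0, 0, 0): internal (-1.00000, 0.00000); octagon support 1.00000 vs apothem 0.8 → ∉ W
#2 (0, -1, 0, -1): internal (0.00000, -1.41421); octagon support 1.41421 vs apothem 0.8 → ∉ W
#3 (2, -1, 3, -3): internal (0.58579, -5.82843); octagon support 5.82843 vs apothem 0.8 → ∉ W
#4 (2, -3, -2, 3): internal (6.24264, 2.00000); octagon support 6.24264 vs apothem 0.8 → ∉ W
#5 (-1, -1, -1, -1): internal (-1.00000, -0.41421); octagon support 1.00000 vs apothem 0.8 → ∉ W
#6 (0, -1, 1, 0): internal (0.70711, -1.70711); octagon support 1.70711 vs apothem 0.8 → ∉ W
#7 (1, 0, -1, 0): internal (1.00000, 1.00000); octagon support 1.41421 vs apothem 0.8 → ∉ W
#8 (-1, -1, 0, 0): internal (-0.29289, -0.70711); octagon support 0.70711 vs apothem 0.8 → ∈ W

8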